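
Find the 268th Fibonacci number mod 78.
51

Matrix identity: Q^n = [[F_(n+1), F_n], [F_n, F_(n-1)]] with Q = [[1,1],[1,0]].
n = 268 = 100001100₂. Square-and-multiply, entries mod 78:
Q^1 = [[1,1],[1,0]]
Q^2 = (Q^1)² = [[2,1],[1,1]]
Q^4 = (Q^2)² = [[5,3],[3,2]]
Q^8 = (Q^4)² = [[34,21],[21,13]]
Q^16 = (Q^8)² = [[37,51],[51,64]]
Q^33 = (Q^16)²·Q = [[73,70],[70,3]]
Q^67 = (Q^33)²·Q = [[27,11],[11,16]]
Q^134 = (Q^67)² = [[70,5],[5,65]]
Q^268 = (Q^134)² = [[11,51],[51,38]]
F_268 mod 78 = Q^268[0][1] = 51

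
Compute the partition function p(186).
1171432692373

p(n) counts ways to write n as a sum of positive integers (order ignored).
Euler's pentagonal recurrence: p(k) = p(k-1) + p(k-2) - p(k-5) - p(k-7) + p(k-12) + p(k-15) - ... (offsets j(3j∓1)/2, signs ++--, p(0)=1, p(<0)=0).
DP table for k = 0..185: p(0)=1, p(1)=1, p(2)=2, p(3)=3, p(4)=5, p(5)=7, p(6)=11, p(7)=15, p(8)=22, p(9)=30, p(10)=42, p(11)=56, p(12)=77, p(13)=101, p(14)=135, p(15)=176, p(16)=231, p(17)=297, p(18)=385, p(19)=490, p(20)=627, p(21)=792, p(22)=1002, p(23)=1255, p(24)=1575, p(25)=1958, p(26)=2436, p(27)=3010, p(28)=3718, p(29)=4565, p(30)=5604, p(31)=6842, p(32)=8349, p(33)=10143, p(34)=12310, p(35)=14883, p(36)=17977, p(37)=21637, p(38)=26015, p(39)=31185, p(40)=37338, p(41)=44583, p(42)=53174, p(43)=63261, p(44)=75175, p(45)=89134, p(46)=105558, p(47)=124754, p(48)=147273, p(49)=173525, p(50)=204226, p(51)=239943, p(52)=281589, p(53)=329931, p(54)=386155, p(55)=451276, p(56)=526823, p(57)=614154, p(58)=715220, p(59)=831820, p(60)=966467, p(61)=1121505, p(62)=1300156, p(63)=1505499, p(64)=1741630, p(65)=2012558, p(66)=2323520, p(67)=2679689, p(68)=3087735, p(69)=3554345, p(70)=4087968, p(71)=4697205, p(72)=5392783, p(73)=6185689, p(74)=7089500, p(75)=8118264, p(76)=9289091, p(77)=10619863, p(78)=12132164, p(79)=13848650, p(80)=15796476, p(81)=18004327, p(82)=20506255, p(83)=23338469, p(84)=26543660, p(85)=30167357, p(86)=34262962, p(87)=38887673, p(88)=44108109, p(89)=49995925, p(90)=56634173, p(91)=64112359, p(92)=72533807, p(93)=82010177, p(94)=92669720, p(95)=104651419, p(96)=118114304, p(97)=133230930, p(98)=150198136, p(99)=169229875, p(100)=190569292, p(101)=214481126, p(102)=241265379, p(103)=271248950, p(104)=304801365, p(105)=342325709, p(106)=384276336, p(107)=431149389, p(108)=483502844, p(109)=541946240, p(110)=607163746, p(111)=679903203, p(112)=761002156, p(113)=851376628, p(114)=952050665, p(115)=1064144451, p(116)=1188908248, p(117)=1327710076, p(118)=1482074143, p(119)=1653668665, p(120)=1844349560, p(121)=2056148051, p(122)=2291320912, p(123)=2552338241, p(124)=2841940500, p(125)=3163127352, p(126)=3519222692, p(127)=3913864295, p(128)=4351078600, p(129)=4835271870, p(130)=5371315400, p(131)=5964539504, p(132)=6620830889, p(133)=7346629512, p(134)=8149040695, p(135)=9035836076, p(136)=10015581680, p(137)=11097645016, p(138)=12292341831, p(139)=13610949895, p(140)=15065878135, p(141)=16670689208, p(142)=18440293320, p(143)=20390982757, p(144)=22540654445, p(145)=24908858009, p(146)=27517052599, p(147)=30388671978, p(148)=33549419497, p(149)=37027355200, p(150)=40853235313, p(151)=45060624582, p(152)=49686288421, p(153)=54770336324, p(154)=60356673280, p(155)=66493182097, p(156)=73232243759, p(157)=80630964769, p(158)=88751778802, p(159)=97662728555, p(160)=107438159466, p(161)=118159068427, p(162)=129913904637, p(163)=142798995930, p(164)=156919475295, p(165)=172389800255, p(166)=189334822579, p(167)=207890420102, p(168)=228204732751, p(169)=250438925115, p(170)=274768617130, p(171)=301384802048, p(172)=330495499613, p(173)=362326859895, p(174)=397125074750, p(175)=435157697830, p(176)=476715857290, p(177)=522115831195, p(178)=571701605655, p(179)=625846753120, p(180)=684957390936, p(181)=749474411781, p(182)=819876908323, p(183)=896684817527, p(184)=980462880430, p(185)=1071823774337.
Final step: p(186) = p(185) + p(184) - p(181) - p(179) + p(174) + p(171) - p(164) - p(160) + p(151) + p(146) - p(135) - p(129) + p(116) + p(109) - p(94) - p(86) + p(69) + p(60) - p(41) - p(31) + p(10)
= 1071823774337 + 980462880430 - 749474411781 - 625846753120 + 397125074750 + 301384802048 - 156919475295 - 107438159466 + 45060624582 + 27517052599 - 9035836076 - 4835271870 + 1188908248 + 541946240 - 92669720 - 34262962 + 3554345 + 966467 - 44583 - 6842 + 42
= 1171432692373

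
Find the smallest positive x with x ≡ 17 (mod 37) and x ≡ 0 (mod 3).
54

Using Chinese Remainder Theorem:
M = 37 × 3 = 111
M1 = 3, M2 = 37
y1 = 3^(-1) mod 37 = 25
y2 = 37^(-1) mod 3 = 1
x = (17×3×25 + 0×37×1) mod 111 = 54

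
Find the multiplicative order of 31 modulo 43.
21

43 is prime, so ord(31) divides φ(43) = 42.
Divisors of 42: 1, 2, 3, 6, 7, 14, 21, 42.
Repeated squaring: 31^1 ≡ 31, 31^2 ≡ 15, 31^4 ≡ 10, 31^8 ≡ 14, 31^16 ≡ 24, 31^32 ≡ 17 (mod 43).
Test 31^d mod 43 for each divisor d in increasing order:
31^1 ≡ 31
31^2 ≡ 15
31^3 = 31^2·31^1 ≡ 35
31^6 = 31^4·31^2 ≡ 21
31^7 = 31^4·31^2·31^1 ≡ 6
31^14 = 31^8·31^4·31^2 ≡ 36
31^21 = 31^16·31^4·31^1 ≡ 1  ← first divisor giving 1
The order is 21.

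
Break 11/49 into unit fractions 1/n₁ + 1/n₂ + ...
1/5 + 1/41 + 1/10045

Greedy algorithm:
11/49: ceiling(49/11) = 5, use 1/5
6/245: ceiling(245/6) = 41, use 1/41
1/10045: ceiling(10045/1) = 10045, use 1/10045
Result: 11/49 = 1/5 + 1/41 + 1/10045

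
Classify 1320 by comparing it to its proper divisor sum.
abundant

Proper divisors of 1320: sum = 1 + 2 + 3 + 4 + 5 + 6 + 8 + 10 + ... + 264 + 330 + 440 + 660 (31 divisors) = 3000
Since 3000 > 1320, 1320 is abundant.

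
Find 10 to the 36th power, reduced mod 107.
29

Repeated squaring. Binary of 36 = 100100.
10^1 ≡ 10 (mod 107); 10^2 ≡ 100 (mod 107); 10^4 ≡ 49 (mod 107); 10^8 ≡ 47 (mod 107); 10^16 ≡ 69 (mod 107); 10^32 ≡ 53 (mod 107)
10^36 = 10^4 × 10^32 ≡ 29 (mod 107)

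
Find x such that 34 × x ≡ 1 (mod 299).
44

gcd(34, 299) = 1, so the inverse exists.
Extended Euclidean algorithm on (299, 34):
299 = 8 × 34 + 27  ⟹  27 = (1)·299 + (-8)·34
34 = 1 × 27 + 7  ⟹  7 = (-1)·299 + (9)·34
27 = 3 × 7 + 6  ⟹  6 = (4)·299 + (-35)·34
7 = 1 × 6 + 1  ⟹  1 = (-5)·299 + (44)·34
So (44)·34 ≡ 1 (mod 299), i.e. 34^(-1) ≡ 44 (mod 299).
Check: 34 × 44 = 1496 ≡ 1 (mod 299)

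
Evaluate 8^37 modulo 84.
8

Repeated squaring. Binary of 37 = 100101.
8^1 ≡ 8 (mod 84); 8^2 ≡ 64 (mod 84); 8^4 ≡ 64 (mod 84); 8^8 ≡ 64 (mod 84); 8^16 ≡ 64 (mod 84); 8^32 ≡ 64 (mod 84)
8^37 = 8^1 × 8^4 × 8^32 ≡ 8 (mod 84)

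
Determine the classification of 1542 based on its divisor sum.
abundant

Proper divisors of 1542: sum = 1 + 2 + 3 + 6 + 257 + 514 + 771 = 1554
Since 1554 > 1542, 1542 is abundant.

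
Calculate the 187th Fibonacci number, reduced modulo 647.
115

Matrix identity: Q^n = [[F_(n+1), F_n], [F_n, F_(n-1)]] with Q = [[1,1],[1,0]].
n = 187 = 10111011₂. Square-and-multiply, entries mod 647:
Q^1 = [[1,1],[1,0]]
Q^2 = (Q^1)² = [[2,1],[1,1]]
Q^5 = (Q^2)²·Q = [[8,5],[5,3]]
Q^11 = (Q^5)²·Q = [[144,89],[89,55]]
Q^23 = (Q^11)²·Q = [[431,189],[189,242]]
Q^46 = (Q^23)² = [[208,385],[385,470]]
Q^93 = (Q^46)²·Q = [[266,624],[624,289]]
Q^187 = (Q^93)²·Q = [[290,115],[115,175]]
F_187 mod 647 = Q^187[0][1] = 115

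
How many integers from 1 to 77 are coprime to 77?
60

77 = 7 × 11
φ(n) = n × ∏(1 - 1/p) for each prime p dividing n
φ(77) = 77 × (1 - 1/7) × (1 - 1/11) = 60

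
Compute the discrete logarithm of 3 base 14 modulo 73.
30

Baby-step giant-step with step n = ⌈√73⌉ = 9.
Baby steps 14^j mod 73 (j:value) for j=0..8: 0:1, 1:14, 2:50, 3:43, 4:18, 5:33, 6:24, 7:44, 8:32.
Giant-step multiplier: 14^(-9) ≡ 14^(72-9) = 14^63 ≡ 22 (mod 73).
Giant steps γ_i = 3·22^i mod 73: γ_0=3, γ_1=66, γ_2=65, γ_3=43 (in table at j=3).
x = i·n + j = 3·9 + 3 = 30.
Check: 14^30 ≡ 3 (mod 73).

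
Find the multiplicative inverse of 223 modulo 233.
163

gcd(223, 233) = 1, so the inverse exists.
Extended Euclidean algorithm on (233, 223):
233 = 1 × 223 + 10  ⟹  10 = (1)·233 + (-1)·223
223 = 22 × 10 + 3  ⟹  3 = (-22)·233 + (23)·223
10 = 3 × 3 + 1  ⟹  1 = (67)·233 + (-70)·223
So (-70)·223 ≡ 1 (mod 233), i.e. 223^(-1) ≡ -70 ≡ 163 (mod 233).
Check: 223 × 163 = 36349 ≡ 1 (mod 233)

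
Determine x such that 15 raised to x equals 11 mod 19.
6

Baby-step giant-step with step n = ⌈√19⌉ = 5.
Baby steps 15^j mod 19 (j:value) for j=0..4: 0:1, 1:15, 2:16, 3:12, 4:9.
Giant-step multiplier: 15^(-5) ≡ 15^(18-5) = 15^13 ≡ 10 (mod 19).
Giant steps γ_i = 11·10^i mod 19: γ_0=11, γ_1=15 (in table at j=1).
x = i·n + j = 1·5 + 1 = 6.
Check: 15^6 ≡ 11 (mod 19).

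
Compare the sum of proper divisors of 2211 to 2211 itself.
deficient

Proper divisors of 2211: sum = 1 + 3 + 11 + 33 + 67 + 201 + 737 = 1053
Since 1053 < 2211, 2211 is deficient.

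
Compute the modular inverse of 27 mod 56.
27

gcd(27, 56) = 1, so the inverse exists.
Extended Euclidean algorithm on (56, 27):
56 = 2 × 27 + 2  ⟹  2 = (1)·56 + (-2)·27
27 = 13 × 2 + 1  ⟹  1 = (-13)·56 + (27)·27
So (27)·27 ≡ 1 (mod 56), i.e. 27^(-1) ≡ 27 (mod 56).
Check: 27 × 27 = 729 ≡ 1 (mod 56)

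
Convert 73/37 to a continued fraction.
[1; 1, 36]

Euclidean algorithm steps:
73 = 1 × 37 + 36
37 = 1 × 36 + 1
36 = 36 × 1 + 0
Continued fraction: [1; 1, 36]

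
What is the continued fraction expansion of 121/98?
[1; 4, 3, 1, 5]

Euclidean algorithm steps:
121 = 1 × 98 + 23
98 = 4 × 23 + 6
23 = 3 × 6 + 5
6 = 1 × 5 + 1
5 = 5 × 1 + 0
Continued fraction: [1; 4, 3, 1, 5]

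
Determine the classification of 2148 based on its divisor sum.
abundant

Proper divisors of 2148: sum = 1 + 2 + 3 + 4 + 6 + 12 + 179 + 358 + 537 + 716 + 1074 = 2892
Since 2892 > 2148, 2148 is abundant.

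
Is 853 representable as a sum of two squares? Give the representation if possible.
18² + 23² (a=18, b=23)

Factorization: 853 = 853
By Fermat: n is sum of two squares iff every prime p ≡ 3 (mod 4) appears to even power.
All primes ≡ 3 (mod 4) appear to even power.
Search a = 0, 1, 2, … for 853 - a² a perfect square: first hit at a = 18: 853 - 324 = 529 = 23².
853 = 18² + 23² = 324 + 529 ✓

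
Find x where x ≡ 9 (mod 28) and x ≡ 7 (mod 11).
205

Using Chinese Remainder Theorem:
M = 28 × 11 = 308
M1 = 11, M2 = 28
y1 = 11^(-1) mod 28 = 23
y2 = 28^(-1) mod 11 = 2
x = (9×11×23 + 7×28×2) mod 308 = 205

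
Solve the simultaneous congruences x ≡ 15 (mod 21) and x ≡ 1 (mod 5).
36

Using Chinese Remainder Theorem:
M = 21 × 5 = 105
M1 = 5, M2 = 21
y1 = 5^(-1) mod 21 = 17
y2 = 21^(-1) mod 5 = 1
x = (15×5×17 + 1×21×1) mod 105 = 36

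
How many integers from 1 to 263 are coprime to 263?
262

263 = 263
φ(n) = n × ∏(1 - 1/p) for each prime p dividing n
φ(263) = 263 × (1 - 1/263) = 262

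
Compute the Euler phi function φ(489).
324

489 = 3 × 163
φ(n) = n × ∏(1 - 1/p) for each prime p dividing n
φ(489) = 489 × (1 - 1/3) × (1 - 1/163) = 324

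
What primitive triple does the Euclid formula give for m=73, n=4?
(5313, 584, 5345)

Euclid's formula: a = m² - n², b = 2mn, c = m² + n²
m = 73, n = 4
a = 73² - 4² = 5329 - 16 = 5313
b = 2 × 73 × 4 = 584
c = 73² + 4² = 5329 + 16 = 5345
Verification: 5313² + 584² = 28227969 + 341056 = 28569025 = 5345² ✓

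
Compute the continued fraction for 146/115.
[1; 3, 1, 2, 2, 4]

Euclidean algorithm steps:
146 = 1 × 115 + 31
115 = 3 × 31 + 22
31 = 1 × 22 + 9
22 = 2 × 9 + 4
9 = 2 × 4 + 1
4 = 4 × 1 + 0
Continued fraction: [1; 3, 1, 2, 2, 4]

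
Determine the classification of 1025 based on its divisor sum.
deficient

Proper divisors of 1025: sum = 1 + 5 + 25 + 41 + 205 = 277
Since 277 < 1025, 1025 is deficient.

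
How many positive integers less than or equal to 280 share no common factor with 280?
96

280 = 2^3 × 5 × 7
φ(n) = n × ∏(1 - 1/p) for each prime p dividing n
φ(280) = 280 × (1 - 1/2) × (1 - 1/5) × (1 - 1/7) = 96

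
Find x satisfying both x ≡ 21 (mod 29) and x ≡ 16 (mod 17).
50

Using Chinese Remainder Theorem:
M = 29 × 17 = 493
M1 = 17, M2 = 29
y1 = 17^(-1) mod 29 = 12
y2 = 29^(-1) mod 17 = 10
x = (21×17×12 + 16×29×10) mod 493 = 50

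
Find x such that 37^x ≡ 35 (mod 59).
50

Baby-step giant-step with step n = ⌈√59⌉ = 8.
Baby steps 37^j mod 59 (j:value) for j=0..7: 0:1, 1:37, 2:12, 3:31, 4:26, 5:18, 6:17, 7:39.
Giant-step multiplier: 37^(-8) ≡ 37^(58-8) = 37^50 ≡ 35 (mod 59).
Giant steps γ_i = 35·35^i mod 59: γ_0=35, γ_1=45, γ_2=41, γ_3=19, γ_4=16, γ_5=29, γ_6=12 (in table at j=2).
x = i·n + j = 6·8 + 2 = 50.
Check: 37^50 ≡ 35 (mod 59).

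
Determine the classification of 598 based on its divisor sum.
deficient

Proper divisors of 598: sum = 1 + 2 + 13 + 23 + 26 + 46 + 299 = 410
Since 410 < 598, 598 is deficient.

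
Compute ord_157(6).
156

157 is prime, so ord(6) divides φ(157) = 156.
Divisors of 156: 1, 2, 3, 4, 6, 12, 13, 26, 39, 52, 78, 156.
Repeated squaring: 6^1 ≡ 6, 6^2 ≡ 36, 6^4 ≡ 40, 6^8 ≡ 30, 6^16 ≡ 115, 6^32 ≡ 37, 6^64 ≡ 113, 6^128 ≡ 52 (mod 157).
Test 6^d mod 157 for each divisor d in increasing order:
6^1 ≡ 6
6^2 ≡ 36
6^3 = 6^2·6^1 ≡ 59
6^4 ≡ 40
6^6 = 6^4·6^2 ≡ 27
6^12 = 6^8·6^4 ≡ 101
6^13 = 6^8·6^4·6^1 ≡ 135
6^26 = 6^16·6^8·6^2 ≡ 13
6^39 = 6^32·6^4·6^2·6^1 ≡ 28
6^52 = 6^32·6^16·6^4 ≡ 12
6^78 = 6^64·6^8·6^4·6^2 ≡ 156
6^156 = 6^128·6^16·6^8·6^4 ≡ 1  ← first divisor giving 1
The order is 156.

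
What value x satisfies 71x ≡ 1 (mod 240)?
71

gcd(71, 240) = 1, so the inverse exists.
Extended Euclidean algorithm on (240, 71):
240 = 3 × 71 + 27  ⟹  27 = (1)·240 + (-3)·71
71 = 2 × 27 + 17  ⟹  17 = (-2)·240 + (7)·71
27 = 1 × 17 + 10  ⟹  10 = (3)·240 + (-10)·71
17 = 1 × 10 + 7  ⟹  7 = (-5)·240 + (17)·71
10 = 1 × 7 + 3  ⟹  3 = (8)·240 + (-27)·71
7 = 2 × 3 + 1  ⟹  1 = (-21)·240 + (71)·71
So (71)·71 ≡ 1 (mod 240), i.e. 71^(-1) ≡ 71 (mod 240).
Check: 71 × 71 = 5041 ≡ 1 (mod 240)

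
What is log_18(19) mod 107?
84

Baby-step giant-step with step n = ⌈√107⌉ = 11.
Baby steps 18^j mod 107 (j:value) for j=0..10: 0:1, 1:18, 2:3, 3:54, 4:9, 5:55, 6:27, 7:58, 8:81, 9:67, 10:29.
Giant-step multiplier: 18^(-11) ≡ 18^(106-11) = 18^95 ≡ 74 (mod 107).
Giant steps γ_i = 19·74^i mod 107: γ_0=19, γ_1=15, γ_2=40, γ_3=71, γ_4=11, γ_5=65, γ_6=102, γ_7=58 (in table at j=7).
x = i·n + j = 7·11 + 7 = 84.
Check: 18^84 ≡ 19 (mod 107).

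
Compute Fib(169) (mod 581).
167

Matrix identity: Q^n = [[F_(n+1), F_n], [F_n, F_(n-1)]] with Q = [[1,1],[1,0]].
n = 169 = 10101001₂. Square-and-multiply, entries mod 581:
Q^1 = [[1,1],[1,0]]
Q^2 = (Q^1)² = [[2,1],[1,1]]
Q^5 = (Q^2)²·Q = [[8,5],[5,3]]
Q^10 = (Q^5)² = [[89,55],[55,34]]
Q^21 = (Q^10)²·Q = [[281,488],[488,374]]
Q^42 = (Q^21)² = [[460,90],[90,370]]
Q^84 = (Q^42)² = [[82,332],[332,331]]
Q^169 = (Q^84)²·Q = [[167,167],[167,0]]
F_169 mod 581 = Q^169[0][1] = 167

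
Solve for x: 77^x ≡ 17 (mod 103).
56

Baby-step giant-step with step n = ⌈√103⌉ = 11.
Baby steps 77^j mod 103 (j:value) for j=0..10: 0:1, 1:77, 2:58, 3:37, 4:68, 5:86, 6:30, 7:44, 8:92, 9:80, 10:83.
Giant-step multiplier: 77^(-11) ≡ 77^(102-11) = 77^91 ≡ 62 (mod 103).
Giant steps γ_i = 17·62^i mod 103: γ_0=17, γ_1=24, γ_2=46, γ_3=71, γ_4=76, γ_5=77 (in table at j=1).
x = i·n + j = 5·11 + 1 = 56.
Check: 77^56 ≡ 17 (mod 103).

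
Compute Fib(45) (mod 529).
324

Matrix identity: Q^n = [[F_(n+1), F_n], [F_n, F_(n-1)]] with Q = [[1,1],[1,0]].
n = 45 = 101101₂. Square-and-multiply, entries mod 529:
Q^1 = [[1,1],[1,0]]
Q^2 = (Q^1)² = [[2,1],[1,1]]
Q^5 = (Q^2)²·Q = [[8,5],[5,3]]
Q^11 = (Q^5)²·Q = [[144,89],[89,55]]
Q^22 = (Q^11)² = [[91,254],[254,366]]
Q^45 = (Q^22)²·Q = [[22,324],[324,227]]
F_45 mod 529 = Q^45[0][1] = 324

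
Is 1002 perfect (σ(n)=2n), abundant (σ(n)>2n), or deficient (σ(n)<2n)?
abundant

Proper divisors of 1002: sum = 1 + 2 + 3 + 6 + 167 + 334 + 501 = 1014
Since 1014 > 1002, 1002 is abundant.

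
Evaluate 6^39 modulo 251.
137

Repeated squaring. Binary of 39 = 100111.
6^1 ≡ 6 (mod 251); 6^2 ≡ 36 (mod 251); 6^4 ≡ 41 (mod 251); 6^8 ≡ 175 (mod 251); 6^16 ≡ 3 (mod 251); 6^32 ≡ 9 (mod 251)
6^39 = 6^1 × 6^2 × 6^4 × 6^32 ≡ 137 (mod 251)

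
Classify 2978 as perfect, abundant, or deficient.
deficient

Proper divisors of 2978: sum = 1 + 2 + 1489 = 1492
Since 1492 < 2978, 2978 is deficient.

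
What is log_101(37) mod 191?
5

Baby-step giant-step with step n = ⌈√191⌉ = 14.
Baby steps 101^j mod 191 (j:value) for j=0..13: 0:1, 1:101, 2:78, 3:47, 4:163, 5:37, 6:108, 7:21, 8:20, 9:110, 10:32, 11:176, 12:13, 13:167.
h = 37 is already in the table at j=5, so x = 5.
Check: 101^5 ≡ 37 (mod 191).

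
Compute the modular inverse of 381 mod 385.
96

gcd(381, 385) = 1, so the inverse exists.
Extended Euclidean algorithm on (385, 381):
385 = 1 × 381 + 4  ⟹  4 = (1)·385 + (-1)·381
381 = 95 × 4 + 1  ⟹  1 = (-95)·385 + (96)·381
So (96)·381 ≡ 1 (mod 385), i.e. 381^(-1) ≡ 96 (mod 385).
Check: 381 × 96 = 36576 ≡ 1 (mod 385)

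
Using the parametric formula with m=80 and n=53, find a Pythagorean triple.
(3591, 8480, 9209)

Euclid's formula: a = m² - n², b = 2mn, c = m² + n²
m = 80, n = 53
a = 80² - 53² = 6400 - 2809 = 3591
b = 2 × 80 × 53 = 8480
c = 80² + 53² = 6400 + 2809 = 9209
Verification: 3591² + 8480² = 12895281 + 71910400 = 84805681 = 9209² ✓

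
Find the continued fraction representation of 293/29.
[10; 9, 1, 2]

Euclidean algorithm steps:
293 = 10 × 29 + 3
29 = 9 × 3 + 2
3 = 1 × 2 + 1
2 = 2 × 1 + 0
Continued fraction: [10; 9, 1, 2]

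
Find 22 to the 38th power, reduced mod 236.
4

Repeated squaring. Binary of 38 = 100110.
22^1 ≡ 22 (mod 236); 22^2 ≡ 12 (mod 236); 22^4 ≡ 144 (mod 236); 22^8 ≡ 204 (mod 236); 22^16 ≡ 80 (mod 236); 22^32 ≡ 28 (mod 236)
22^38 = 22^2 × 22^4 × 22^32 ≡ 4 (mod 236)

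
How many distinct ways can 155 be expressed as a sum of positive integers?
66493182097

p(n) counts ways to write n as a sum of positive integers (order ignored).
Euler's pentagonal recurrence: p(k) = p(k-1) + p(k-2) - p(k-5) - p(k-7) + p(k-12) + p(k-15) - ... (offsets j(3j∓1)/2, signs ++--, p(0)=1, p(<0)=0).
DP table for k = 0..154: p(0)=1, p(1)=1, p(2)=2, p(3)=3, p(4)=5, p(5)=7, p(6)=11, p(7)=15, p(8)=22, p(9)=30, p(10)=42, p(11)=56, p(12)=77, p(13)=101, p(14)=135, p(15)=176, p(16)=231, p(17)=297, p(18)=385, p(19)=490, p(20)=627, p(21)=792, p(22)=1002, p(23)=1255, p(24)=1575, p(25)=1958, p(26)=2436, p(27)=3010, p(28)=3718, p(29)=4565, p(30)=5604, p(31)=6842, p(32)=8349, p(33)=10143, p(34)=12310, p(35)=14883, p(36)=17977, p(37)=21637, p(38)=26015, p(39)=31185, p(40)=37338, p(41)=44583, p(42)=53174, p(43)=63261, p(44)=75175, p(45)=89134, p(46)=105558, p(47)=124754, p(48)=147273, p(49)=173525, p(50)=204226, p(51)=239943, p(52)=281589, p(53)=329931, p(54)=386155, p(55)=451276, p(56)=526823, p(57)=614154, p(58)=715220, p(59)=831820, p(60)=966467, p(61)=1121505, p(62)=1300156, p(63)=1505499, p(64)=1741630, p(65)=2012558, p(66)=2323520, p(67)=2679689, p(68)=3087735, p(69)=3554345, p(70)=4087968, p(71)=4697205, p(72)=5392783, p(73)=6185689, p(74)=7089500, p(75)=8118264, p(76)=9289091, p(77)=10619863, p(78)=12132164, p(79)=13848650, p(80)=15796476, p(81)=18004327, p(82)=20506255, p(83)=23338469, p(84)=26543660, p(85)=30167357, p(86)=34262962, p(87)=38887673, p(88)=44108109, p(89)=49995925, p(90)=56634173, p(91)=64112359, p(92)=72533807, p(93)=82010177, p(94)=92669720, p(95)=104651419, p(96)=118114304, p(97)=133230930, p(98)=150198136, p(99)=169229875, p(100)=190569292, p(101)=214481126, p(102)=241265379, p(103)=271248950, p(104)=304801365, p(105)=342325709, p(106)=384276336, p(107)=431149389, p(108)=483502844, p(109)=541946240, p(110)=607163746, p(111)=679903203, p(112)=761002156, p(113)=851376628, p(114)=952050665, p(115)=1064144451, p(116)=1188908248, p(117)=1327710076, p(118)=1482074143, p(119)=1653668665, p(120)=1844349560, p(121)=2056148051, p(122)=2291320912, p(123)=2552338241, p(124)=2841940500, p(125)=3163127352, p(126)=3519222692, p(127)=3913864295, p(128)=4351078600, p(129)=4835271870, p(130)=5371315400, p(131)=5964539504, p(132)=6620830889, p(133)=7346629512, p(134)=8149040695, p(135)=9035836076, p(136)=10015581680, p(137)=11097645016, p(138)=12292341831, p(139)=13610949895, p(140)=15065878135, p(141)=16670689208, p(142)=18440293320, p(143)=20390982757, p(144)=22540654445, p(145)=24908858009, p(146)=27517052599, p(147)=30388671978, p(148)=33549419497, p(149)=37027355200, p(150)=40853235313, p(151)=45060624582, p(152)=49686288421, p(153)=54770336324, p(154)=60356673280.
Final step: p(155) = p(154) + p(153) - p(150) - p(148) + p(143) + p(140) - p(133) - p(129) + p(120) + p(115) - p(104) - p(98) + p(85) + p(78) - p(63) - p(55) + p(38) + p(29) - p(10) - p(0)
= 60356673280 + 54770336324 - 40853235313 - 33549419497 + 20390982757 + 15065878135 - 7346629512 - 4835271870 + 1844349560 + 1064144451 - 304801365 - 150198136 + 30167357 + 12132164 - 1505499 - 451276 + 26015 + 4565 - 42 - 1
= 66493182097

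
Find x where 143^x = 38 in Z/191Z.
115

Baby-step giant-step with step n = ⌈√191⌉ = 14.
Baby steps 143^j mod 191 (j:value) for j=0..13: 0:1, 1:143, 2:12, 3:188, 4:144, 5:155, 6:9, 7:141, 8:108, 9:164, 10:150, 11:58, 12:81, 13:123.
Giant-step multiplier: 143^(-14) ≡ 143^(190-14) = 143^176 ≡ 45 (mod 191).
Giant steps γ_i = 38·45^i mod 191: γ_0=38, γ_1=182, γ_2=168, γ_3=111, γ_4=29, γ_5=159, γ_6=88, γ_7=140, γ_8=188 (in table at j=3).
x = i·n + j = 8·14 + 3 = 115.
Check: 143^115 ≡ 38 (mod 191).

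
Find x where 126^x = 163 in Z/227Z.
81

Baby-step giant-step with step n = ⌈√227⌉ = 16.
Baby steps 126^j mod 227 (j:value) for j=0..15: 0:1, 1:126, 2:213, 3:52, 4:196, 5:180, 6:207, 7:204, 8:53, 9:95, 10:166, 11:32, 12:173, 13:6, 14:75, 15:143.
Giant-step multiplier: 126^(-16) ≡ 126^(226-16) = 126^210 ≡ 219 (mod 227).
Giant steps γ_i = 163·219^i mod 227: γ_0=163, γ_1=58, γ_2=217, γ_3=80, γ_4=41, γ_5=126 (in table at j=1).
x = i·n + j = 5·16 + 1 = 81.
Check: 126^81 ≡ 163 (mod 227).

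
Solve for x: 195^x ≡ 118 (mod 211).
197

Baby-step giant-step with step n = ⌈√211⌉ = 15.
Baby steps 195^j mod 211 (j:value) for j=0..14: 0:1, 1:195, 2:45, 3:124, 4:126, 5:94, 6:184, 7:10, 8:51, 9:28, 10:185, 11:205, 12:96, 13:152, 14:100.
Giant-step multiplier: 195^(-15) ≡ 195^(210-15) = 195^195 ≡ 12 (mod 211).
Giant steps γ_i = 118·12^i mod 211: γ_0=118, γ_1=150, γ_2=112, γ_3=78, γ_4=92, γ_5=49, γ_6=166, γ_7=93, γ_8=61, γ_9=99, γ_10=133, γ_11=119, γ_12=162, γ_13=45 (in table at j=2).
x = i·n + j = 13·15 + 2 = 197.
Check: 195^197 ≡ 118 (mod 211).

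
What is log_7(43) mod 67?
9

Baby-step giant-step with step n = ⌈√67⌉ = 9.
Baby steps 7^j mod 67 (j:value) for j=0..8: 0:1, 1:7, 2:49, 3:8, 4:56, 5:57, 6:64, 7:46, 8:54.
Giant-step multiplier: 7^(-9) ≡ 7^(66-9) = 7^57 ≡ 53 (mod 67).
Giant steps γ_i = 43·53^i mod 67: γ_0=43, γ_1=1 (in table at j=0).
x = i·n + j = 1·9 + 0 = 9.
Check: 7^9 ≡ 43 (mod 67).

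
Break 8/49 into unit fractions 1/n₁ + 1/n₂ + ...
1/7 + 1/49

Greedy algorithm:
8/49: ceiling(49/8) = 7, use 1/7
1/49: ceiling(49/1) = 49, use 1/49
Result: 8/49 = 1/7 + 1/49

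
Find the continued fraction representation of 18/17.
[1; 17]

Euclidean algorithm steps:
18 = 1 × 17 + 1
17 = 17 × 1 + 0
Continued fraction: [1; 17]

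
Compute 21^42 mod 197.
33

Repeated squaring. Binary of 42 = 101010.
21^1 ≡ 21 (mod 197); 21^2 ≡ 47 (mod 197); 21^4 ≡ 42 (mod 197); 21^8 ≡ 188 (mod 197); 21^16 ≡ 81 (mod 197); 21^32 ≡ 60 (mod 197)
21^42 = 21^2 × 21^8 × 21^32 ≡ 33 (mod 197)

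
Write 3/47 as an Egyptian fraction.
1/16 + 1/752

Greedy algorithm:
3/47: ceiling(47/3) = 16, use 1/16
1/752: ceiling(752/1) = 752, use 1/752
Result: 3/47 = 1/16 + 1/752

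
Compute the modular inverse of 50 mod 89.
73

gcd(50, 89) = 1, so the inverse exists.
Extended Euclidean algorithm on (89, 50):
89 = 1 × 50 + 39  ⟹  39 = (1)·89 + (-1)·50
50 = 1 × 39 + 11  ⟹  11 = (-1)·89 + (2)·50
39 = 3 × 11 + 6  ⟹  6 = (4)·89 + (-7)·50
11 = 1 × 6 + 5  ⟹  5 = (-5)·89 + (9)·50
6 = 1 × 5 + 1  ⟹  1 = (9)·89 + (-16)·50
So (-16)·50 ≡ 1 (mod 89), i.e. 50^(-1) ≡ -16 ≡ 73 (mod 89).
Check: 50 × 73 = 3650 ≡ 1 (mod 89)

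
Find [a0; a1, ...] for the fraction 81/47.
[1; 1, 2, 1, 1, 1, 1, 2]

Euclidean algorithm steps:
81 = 1 × 47 + 34
47 = 1 × 34 + 13
34 = 2 × 13 + 8
13 = 1 × 8 + 5
8 = 1 × 5 + 3
5 = 1 × 3 + 2
3 = 1 × 2 + 1
2 = 2 × 1 + 0
Continued fraction: [1; 1, 2, 1, 1, 1, 1, 2]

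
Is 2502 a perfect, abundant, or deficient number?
abundant

Proper divisors of 2502: sum = 1 + 2 + 3 + 6 + 9 + 18 + 139 + 278 + 417 + 834 + 1251 = 2958
Since 2958 > 2502, 2502 is abundant.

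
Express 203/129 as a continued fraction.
[1; 1, 1, 2, 1, 8, 2]

Euclidean algorithm steps:
203 = 1 × 129 + 74
129 = 1 × 74 + 55
74 = 1 × 55 + 19
55 = 2 × 19 + 17
19 = 1 × 17 + 2
17 = 8 × 2 + 1
2 = 2 × 1 + 0
Continued fraction: [1; 1, 1, 2, 1, 8, 2]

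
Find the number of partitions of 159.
97662728555

p(n) counts ways to write n as a sum of positive integers (order ignored).
Euler's pentagonal recurrence: p(k) = p(k-1) + p(k-2) - p(k-5) - p(k-7) + p(k-12) + p(k-15) - ... (offsets j(3j∓1)/2, signs ++--, p(0)=1, p(<0)=0).
DP table for k = 0..158: p(0)=1, p(1)=1, p(2)=2, p(3)=3, p(4)=5, p(5)=7, p(6)=11, p(7)=15, p(8)=22, p(9)=30, p(10)=42, p(11)=56, p(12)=77, p(13)=101, p(14)=135, p(15)=176, p(16)=231, p(17)=297, p(18)=385, p(19)=490, p(20)=627, p(21)=792, p(22)=1002, p(23)=1255, p(24)=1575, p(25)=1958, p(26)=2436, p(27)=3010, p(28)=3718, p(29)=4565, p(30)=5604, p(31)=6842, p(32)=8349, p(33)=10143, p(34)=12310, p(35)=14883, p(36)=17977, p(37)=21637, p(38)=26015, p(39)=31185, p(40)=37338, p(41)=44583, p(42)=53174, p(43)=63261, p(44)=75175, p(45)=89134, p(46)=105558, p(47)=124754, p(48)=147273, p(49)=173525, p(50)=204226, p(51)=239943, p(52)=281589, p(53)=329931, p(54)=386155, p(55)=451276, p(56)=526823, p(57)=614154, p(58)=715220, p(59)=831820, p(60)=966467, p(61)=1121505, p(62)=1300156, p(63)=1505499, p(64)=1741630, p(65)=2012558, p(66)=2323520, p(67)=2679689, p(68)=3087735, p(69)=3554345, p(70)=4087968, p(71)=4697205, p(72)=5392783, p(73)=6185689, p(74)=7089500, p(75)=8118264, p(76)=9289091, p(77)=10619863, p(78)=12132164, p(79)=13848650, p(80)=15796476, p(81)=18004327, p(82)=20506255, p(83)=23338469, p(84)=26543660, p(85)=30167357, p(86)=34262962, p(87)=38887673, p(88)=44108109, p(89)=49995925, p(90)=56634173, p(91)=64112359, p(92)=72533807, p(93)=82010177, p(94)=92669720, p(95)=104651419, p(96)=118114304, p(97)=133230930, p(98)=150198136, p(99)=169229875, p(100)=190569292, p(101)=214481126, p(102)=241265379, p(103)=271248950, p(104)=304801365, p(105)=342325709, p(106)=384276336, p(107)=431149389, p(108)=483502844, p(109)=541946240, p(110)=607163746, p(111)=679903203, p(112)=761002156, p(113)=851376628, p(114)=952050665, p(115)=1064144451, p(116)=1188908248, p(117)=1327710076, p(118)=1482074143, p(119)=1653668665, p(120)=1844349560, p(121)=2056148051, p(122)=2291320912, p(123)=2552338241, p(124)=2841940500, p(125)=3163127352, p(126)=3519222692, p(127)=3913864295, p(128)=4351078600, p(129)=4835271870, p(130)=5371315400, p(131)=5964539504, p(132)=6620830889, p(133)=7346629512, p(134)=8149040695, p(135)=9035836076, p(136)=10015581680, p(137)=11097645016, p(138)=12292341831, p(139)=13610949895, p(140)=15065878135, p(141)=16670689208, p(142)=18440293320, p(143)=20390982757, p(144)=22540654445, p(145)=24908858009, p(146)=27517052599, p(147)=30388671978, p(148)=33549419497, p(149)=37027355200, p(150)=40853235313, p(151)=45060624582, p(152)=49686288421, p(153)=54770336324, p(154)=60356673280, p(155)=66493182097, p(156)=73232243759, p(157)=80630964769, p(158)=88751778802.
Final step: p(159) = p(158) + p(157) - p(154) - p(152) + p(147) + p(144) - p(137) - p(133) + p(124) + p(119) - p(108) - p(102) + p(89) + p(82) - p(67) - p(59) + p(42) + p(33) - p(14) - p(4)
= 88751778802 + 80630964769 - 60356673280 - 49686288421 + 30388671978 + 22540654445 - 11097645016 - 7346629512 + 2841940500 + 1653668665 - 483502844 - 241265379 + 49995925 + 20506255 - 2679689 - 831820 + 53174 + 10143 - 135 - 5
= 97662728555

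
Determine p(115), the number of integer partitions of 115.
1064144451

p(n) counts ways to write n as a sum of positive integers (order ignored).
Euler's pentagonal recurrence: p(k) = p(k-1) + p(k-2) - p(k-5) - p(k-7) + p(k-12) + p(k-15) - ... (offsets j(3j∓1)/2, signs ++--, p(0)=1, p(<0)=0).
DP table for k = 0..114: p(0)=1, p(1)=1, p(2)=2, p(3)=3, p(4)=5, p(5)=7, p(6)=11, p(7)=15, p(8)=22, p(9)=30, p(10)=42, p(11)=56, p(12)=77, p(13)=101, p(14)=135, p(15)=176, p(16)=231, p(17)=297, p(18)=385, p(19)=490, p(20)=627, p(21)=792, p(22)=1002, p(23)=1255, p(24)=1575, p(25)=1958, p(26)=2436, p(27)=3010, p(28)=3718, p(29)=4565, p(30)=5604, p(31)=6842, p(32)=8349, p(33)=10143, p(34)=12310, p(35)=14883, p(36)=17977, p(37)=21637, p(38)=26015, p(39)=31185, p(40)=37338, p(41)=44583, p(42)=53174, p(43)=63261, p(44)=75175, p(45)=89134, p(46)=105558, p(47)=124754, p(48)=147273, p(49)=173525, p(50)=204226, p(51)=239943, p(52)=281589, p(53)=329931, p(54)=386155, p(55)=451276, p(56)=526823, p(57)=614154, p(58)=715220, p(59)=831820, p(60)=966467, p(61)=1121505, p(62)=1300156, p(63)=1505499, p(64)=1741630, p(65)=2012558, p(66)=2323520, p(67)=2679689, p(68)=3087735, p(69)=3554345, p(70)=4087968, p(71)=4697205, p(72)=5392783, p(73)=6185689, p(74)=7089500, p(75)=8118264, p(76)=9289091, p(77)=10619863, p(78)=12132164, p(79)=13848650, p(80)=15796476, p(81)=18004327, p(82)=20506255, p(83)=23338469, p(84)=26543660, p(85)=30167357, p(86)=34262962, p(87)=38887673, p(88)=44108109, p(89)=49995925, p(90)=56634173, p(91)=64112359, p(92)=72533807, p(93)=82010177, p(94)=92669720, p(95)=104651419, p(96)=118114304, p(97)=133230930, p(98)=150198136, p(99)=169229875, p(100)=190569292, p(101)=214481126, p(102)=241265379, p(103)=271248950, p(104)=304801365, p(105)=342325709, p(106)=384276336, p(107)=431149389, p(108)=483502844, p(109)=541946240, p(110)=607163746, p(111)=679903203, p(112)=761002156, p(113)=851376628, p(114)=952050665.
Final step: p(115) = p(114) + p(113) - p(110) - p(108) + p(103) + p(100) - p(93) - p(89) + p(80) + p(75) - p(64) - p(58) + p(45) + p(38) - p(23) - p(15)
= 952050665 + 851376628 - 607163746 - 483502844 + 271248950 + 190569292 - 82010177 - 49995925 + 15796476 + 8118264 - 1741630 - 715220 + 89134 + 26015 - 1255 - 176
= 1064144451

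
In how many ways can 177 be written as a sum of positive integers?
522115831195

p(n) counts ways to write n as a sum of positive integers (order ignored).
Euler's pentagonal recurrence: p(k) = p(k-1) + p(k-2) - p(k-5) - p(k-7) + p(k-12) + p(k-15) - ... (offsets j(3j∓1)/2, signs ++--, p(0)=1, p(<0)=0).
DP table for k = 0..176: p(0)=1, p(1)=1, p(2)=2, p(3)=3, p(4)=5, p(5)=7, p(6)=11, p(7)=15, p(8)=22, p(9)=30, p(10)=42, p(11)=56, p(12)=77, p(13)=101, p(14)=135, p(15)=176, p(16)=231, p(17)=297, p(18)=385, p(19)=490, p(20)=627, p(21)=792, p(22)=1002, p(23)=1255, p(24)=1575, p(25)=1958, p(26)=2436, p(27)=3010, p(28)=3718, p(29)=4565, p(30)=5604, p(31)=6842, p(32)=8349, p(33)=10143, p(34)=12310, p(35)=14883, p(36)=17977, p(37)=21637, p(38)=26015, p(39)=31185, p(40)=37338, p(41)=44583, p(42)=53174, p(43)=63261, p(44)=75175, p(45)=89134, p(46)=105558, p(47)=124754, p(48)=147273, p(49)=173525, p(50)=204226, p(51)=239943, p(52)=281589, p(53)=329931, p(54)=386155, p(55)=451276, p(56)=526823, p(57)=614154, p(58)=715220, p(59)=831820, p(60)=966467, p(61)=1121505, p(62)=1300156, p(63)=1505499, p(64)=1741630, p(65)=2012558, p(66)=2323520, p(67)=2679689, p(68)=3087735, p(69)=3554345, p(70)=4087968, p(71)=4697205, p(72)=5392783, p(73)=6185689, p(74)=7089500, p(75)=8118264, p(76)=9289091, p(77)=10619863, p(78)=12132164, p(79)=13848650, p(80)=15796476, p(81)=18004327, p(82)=20506255, p(83)=23338469, p(84)=26543660, p(85)=30167357, p(86)=34262962, p(87)=38887673, p(88)=44108109, p(89)=49995925, p(90)=56634173, p(91)=64112359, p(92)=72533807, p(93)=82010177, p(94)=92669720, p(95)=104651419, p(96)=118114304, p(97)=133230930, p(98)=150198136, p(99)=169229875, p(100)=190569292, p(101)=214481126, p(102)=241265379, p(103)=271248950, p(104)=304801365, p(105)=342325709, p(106)=384276336, p(107)=431149389, p(108)=483502844, p(109)=541946240, p(110)=607163746, p(111)=679903203, p(112)=761002156, p(113)=851376628, p(114)=952050665, p(115)=1064144451, p(116)=1188908248, p(117)=1327710076, p(118)=1482074143, p(119)=1653668665, p(120)=1844349560, p(121)=2056148051, p(122)=2291320912, p(123)=2552338241, p(124)=2841940500, p(125)=3163127352, p(126)=3519222692, p(127)=3913864295, p(128)=4351078600, p(129)=4835271870, p(130)=5371315400, p(131)=5964539504, p(132)=6620830889, p(133)=7346629512, p(134)=8149040695, p(135)=9035836076, p(136)=10015581680, p(137)=11097645016, p(138)=12292341831, p(139)=13610949895, p(140)=15065878135, p(141)=16670689208, p(142)=18440293320, p(143)=20390982757, p(144)=22540654445, p(145)=24908858009, p(146)=27517052599, p(147)=30388671978, p(148)=33549419497, p(149)=37027355200, p(150)=40853235313, p(151)=45060624582, p(152)=49686288421, p(153)=54770336324, p(154)=60356673280, p(155)=66493182097, p(156)=73232243759, p(157)=80630964769, p(158)=88751778802, p(159)=97662728555, p(160)=107438159466, p(161)=118159068427, p(162)=129913904637, p(163)=142798995930, p(164)=156919475295, p(165)=172389800255, p(166)=189334822579, p(167)=207890420102, p(168)=228204732751, p(169)=250438925115, p(170)=274768617130, p(171)=301384802048, p(172)=330495499613, p(173)=362326859895, p(174)=397125074750, p(175)=435157697830, p(176)=476715857290.
Final step: p(177) = p(176) + p(175) - p(172) - p(170) + p(165) + p(162) - p(155) - p(151) + p(142) + p(137) - p(126) - p(120) + p(107) + p(100) - p(85) - p(77) + p(60) + p(51) - p(32) - p(22) + p(1)
= 476715857290 + 435157697830 - 330495499613 - 274768617130 + 172389800255 + 129913904637 - 66493182097 - 45060624582 + 18440293320 + 11097645016 - 3519222692 - 1844349560 + 431149389 + 190569292 - 30167357 - 10619863 + 966467 + 239943 - 8349 - 1002 + 1
= 522115831195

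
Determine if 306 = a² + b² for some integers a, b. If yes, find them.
9² + 15² (a=9, b=15)

Factorization: 306 = 2 × 3^2 × 17
By Fermat: n is sum of two squares iff every prime p ≡ 3 (mod 4) appears to even power.
All primes ≡ 3 (mod 4) appear to even power.
Search a = 0, 1, 2, … for 306 - a² a perfect square: first hit at a = 9: 306 - 81 = 225 = 15².
306 = 9² + 15² = 81 + 225 ✓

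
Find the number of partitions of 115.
1064144451

p(n) counts ways to write n as a sum of positive integers (order ignored).
Euler's pentagonal recurrence: p(k) = p(k-1) + p(k-2) - p(k-5) - p(k-7) + p(k-12) + p(k-15) - ... (offsets j(3j∓1)/2, signs ++--, p(0)=1, p(<0)=0).
DP table for k = 0..114: p(0)=1, p(1)=1, p(2)=2, p(3)=3, p(4)=5, p(5)=7, p(6)=11, p(7)=15, p(8)=22, p(9)=30, p(10)=42, p(11)=56, p(12)=77, p(13)=101, p(14)=135, p(15)=176, p(16)=231, p(17)=297, p(18)=385, p(19)=490, p(20)=627, p(21)=792, p(22)=1002, p(23)=1255, p(24)=1575, p(25)=1958, p(26)=2436, p(27)=3010, p(28)=3718, p(29)=4565, p(30)=5604, p(31)=6842, p(32)=8349, p(33)=10143, p(34)=12310, p(35)=14883, p(36)=17977, p(37)=21637, p(38)=26015, p(39)=31185, p(40)=37338, p(41)=44583, p(42)=53174, p(43)=63261, p(44)=75175, p(45)=89134, p(46)=105558, p(47)=124754, p(48)=147273, p(49)=173525, p(50)=204226, p(51)=239943, p(52)=281589, p(53)=329931, p(54)=386155, p(55)=451276, p(56)=526823, p(57)=614154, p(58)=715220, p(59)=831820, p(60)=966467, p(61)=1121505, p(62)=1300156, p(63)=1505499, p(64)=1741630, p(65)=2012558, p(66)=2323520, p(67)=2679689, p(68)=3087735, p(69)=3554345, p(70)=4087968, p(71)=4697205, p(72)=5392783, p(73)=6185689, p(74)=7089500, p(75)=8118264, p(76)=9289091, p(77)=10619863, p(78)=12132164, p(79)=13848650, p(80)=15796476, p(81)=18004327, p(82)=20506255, p(83)=23338469, p(84)=26543660, p(85)=30167357, p(86)=34262962, p(87)=38887673, p(88)=44108109, p(89)=49995925, p(90)=56634173, p(91)=64112359, p(92)=72533807, p(93)=82010177, p(94)=92669720, p(95)=104651419, p(96)=118114304, p(97)=133230930, p(98)=150198136, p(99)=169229875, p(100)=190569292, p(101)=214481126, p(102)=241265379, p(103)=271248950, p(104)=304801365, p(105)=342325709, p(106)=384276336, p(107)=431149389, p(108)=483502844, p(109)=541946240, p(110)=607163746, p(111)=679903203, p(112)=761002156, p(113)=851376628, p(114)=952050665.
Final step: p(115) = p(114) + p(113) - p(110) - p(108) + p(103) + p(100) - p(93) - p(89) + p(80) + p(75) - p(64) - p(58) + p(45) + p(38) - p(23) - p(15)
= 952050665 + 851376628 - 607163746 - 483502844 + 271248950 + 190569292 - 82010177 - 49995925 + 15796476 + 8118264 - 1741630 - 715220 + 89134 + 26015 - 1255 - 176
= 1064144451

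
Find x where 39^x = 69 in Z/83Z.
24

Baby-step giant-step with step n = ⌈√83⌉ = 10.
Baby steps 39^j mod 83 (j:value) for j=0..9: 0:1, 1:39, 2:27, 3:57, 4:65, 5:45, 6:12, 7:53, 8:75, 9:20.
Giant-step multiplier: 39^(-10) ≡ 39^(82-10) = 39^72 ≡ 78 (mod 83).
Giant steps γ_i = 69·78^i mod 83: γ_0=69, γ_1=70, γ_2=65 (in table at j=4).
x = i·n + j = 2·10 + 4 = 24.
Check: 39^24 ≡ 69 (mod 83).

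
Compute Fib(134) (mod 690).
497

Matrix identity: Q^n = [[F_(n+1), F_n], [F_n, F_(n-1)]] with Q = [[1,1],[1,0]].
n = 134 = 10000110₂. Square-and-multiply, entries mod 690:
Q^1 = [[1,1],[1,0]]
Q^2 = (Q^1)² = [[2,1],[1,1]]
Q^4 = (Q^2)² = [[5,3],[3,2]]
Q^8 = (Q^4)² = [[34,21],[21,13]]
Q^16 = (Q^8)² = [[217,297],[297,610]]
Q^33 = (Q^16)²·Q = [[37,58],[58,669]]
Q^67 = (Q^33)²·Q = [[141,593],[593,238]]
Q^134 = (Q^67)² = [[310,497],[497,503]]
F_134 mod 690 = Q^134[0][1] = 497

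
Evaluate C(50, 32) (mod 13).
8

Using Lucas' theorem:
Write n=50 and k=32 in base 13:
n in base 13: [3, 11]
k in base 13: [2, 6]
C(50,32) mod 13 = ∏ C(n_i, k_i) mod 13
Digit binomials (mod 13): C(3,2) = 3; C(11,6) = 462 ≡ 7
Product: 3 × 7 = 21 ≡ 8 (mod 13)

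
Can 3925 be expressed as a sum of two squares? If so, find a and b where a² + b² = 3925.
9² + 62² (a=9, b=62)

Factorization: 3925 = 5^2 × 157
By Fermat: n is sum of two squares iff every prime p ≡ 3 (mod 4) appears to even power.
All primes ≡ 3 (mod 4) appear to even power.
Search a = 0, 1, 2, … for 3925 - a² a perfect square: first hit at a = 9: 3925 - 81 = 3844 = 62².
3925 = 9² + 62² = 81 + 3844 ✓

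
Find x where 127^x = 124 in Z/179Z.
154

Baby-step giant-step with step n = ⌈√179⌉ = 14.
Baby steps 127^j mod 179 (j:value) for j=0..13: 0:1, 1:127, 2:19, 3:86, 4:3, 5:23, 6:57, 7:79, 8:9, 9:69, 10:171, 11:58, 12:27, 13:28.
Giant-step multiplier: 127^(-14) ≡ 127^(178-14) = 127^164 ≡ 82 (mod 179).
Giant steps γ_i = 124·82^i mod 179: γ_0=124, γ_1=144, γ_2=173, γ_3=45, γ_4=110, γ_5=70, γ_6=12, γ_7=89, γ_8=138, γ_9=39, γ_10=155, γ_11=1 (in table at j=0).
x = i·n + j = 11·14 + 0 = 154.
Check: 127^154 ≡ 124 (mod 179).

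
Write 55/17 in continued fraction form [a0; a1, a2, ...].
[3; 4, 4]

Euclidean algorithm steps:
55 = 3 × 17 + 4
17 = 4 × 4 + 1
4 = 4 × 1 + 0
Continued fraction: [3; 4, 4]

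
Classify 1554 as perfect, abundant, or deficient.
abundant

Proper divisors of 1554: sum = 1 + 2 + 3 + 6 + 7 + 14 + 21 + 37 + 42 + 74 + 111 + 222 + 259 + 518 + 777 = 2094
Since 2094 > 1554, 1554 is abundant.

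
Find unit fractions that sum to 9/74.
1/9 + 1/96 + 1/10656

Greedy algorithm:
9/74: ceiling(74/9) = 9, use 1/9
7/666: ceiling(666/7) = 96, use 1/96
1/10656: ceiling(10656/1) = 10656, use 1/10656
Result: 9/74 = 1/9 + 1/96 + 1/10656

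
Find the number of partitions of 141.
16670689208

p(n) counts ways to write n as a sum of positive integers (order ignored).
Euler's pentagonal recurrence: p(k) = p(k-1) + p(k-2) - p(k-5) - p(k-7) + p(k-12) + p(k-15) - ... (offsets j(3j∓1)/2, signs ++--, p(0)=1, p(<0)=0).
DP table for k = 0..140: p(0)=1, p(1)=1, p(2)=2, p(3)=3, p(4)=5, p(5)=7, p(6)=11, p(7)=15, p(8)=22, p(9)=30, p(10)=42, p(11)=56, p(12)=77, p(13)=101, p(14)=135, p(15)=176, p(16)=231, p(17)=297, p(18)=385, p(19)=490, p(20)=627, p(21)=792, p(22)=1002, p(23)=1255, p(24)=1575, p(25)=1958, p(26)=2436, p(27)=3010, p(28)=3718, p(29)=4565, p(30)=5604, p(31)=6842, p(32)=8349, p(33)=10143, p(34)=12310, p(35)=14883, p(36)=17977, p(37)=21637, p(38)=26015, p(39)=31185, p(40)=37338, p(41)=44583, p(42)=53174, p(43)=63261, p(44)=75175, p(45)=89134, p(46)=105558, p(47)=124754, p(48)=147273, p(49)=173525, p(50)=204226, p(51)=239943, p(52)=281589, p(53)=329931, p(54)=386155, p(55)=451276, p(56)=526823, p(57)=614154, p(58)=715220, p(59)=831820, p(60)=966467, p(61)=1121505, p(62)=1300156, p(63)=1505499, p(64)=1741630, p(65)=2012558, p(66)=2323520, p(67)=2679689, p(68)=3087735, p(69)=3554345, p(70)=4087968, p(71)=4697205, p(72)=5392783, p(73)=6185689, p(74)=7089500, p(75)=8118264, p(76)=9289091, p(77)=10619863, p(78)=12132164, p(79)=13848650, p(80)=15796476, p(81)=18004327, p(82)=20506255, p(83)=23338469, p(84)=26543660, p(85)=30167357, p(86)=34262962, p(87)=38887673, p(88)=44108109, p(89)=49995925, p(90)=56634173, p(91)=64112359, p(92)=72533807, p(93)=82010177, p(94)=92669720, p(95)=104651419, p(96)=118114304, p(97)=133230930, p(98)=150198136, p(99)=169229875, p(100)=190569292, p(101)=214481126, p(102)=241265379, p(103)=271248950, p(104)=304801365, p(105)=342325709, p(106)=384276336, p(107)=431149389, p(108)=483502844, p(109)=541946240, p(110)=607163746, p(111)=679903203, p(112)=761002156, p(113)=851376628, p(114)=952050665, p(115)=1064144451, p(116)=1188908248, p(117)=1327710076, p(118)=1482074143, p(119)=1653668665, p(120)=1844349560, p(121)=2056148051, p(122)=2291320912, p(123)=2552338241, p(124)=2841940500, p(125)=3163127352, p(126)=3519222692, p(127)=3913864295, p(128)=4351078600, p(129)=4835271870, p(130)=5371315400, p(131)=5964539504, p(132)=6620830889, p(133)=7346629512, p(134)=8149040695, p(135)=9035836076, p(136)=10015581680, p(137)=11097645016, p(138)=12292341831, p(139)=13610949895, p(140)=15065878135.
Final step: p(141) = p(140) + p(139) - p(136) - p(134) + p(129) + p(126) - p(119) - p(115) + p(106) + p(101) - p(90) - p(84) + p(71) + p(64) - p(49) - p(41) + p(24) + p(15)
= 15065878135 + 13610949895 - 10015581680 - 8149040695 + 4835271870 + 3519222692 - 1653668665 - 1064144451 + 384276336 + 214481126 - 56634173 - 26543660 + 4697205 + 1741630 - 173525 - 44583 + 1575 + 176
= 16670689208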